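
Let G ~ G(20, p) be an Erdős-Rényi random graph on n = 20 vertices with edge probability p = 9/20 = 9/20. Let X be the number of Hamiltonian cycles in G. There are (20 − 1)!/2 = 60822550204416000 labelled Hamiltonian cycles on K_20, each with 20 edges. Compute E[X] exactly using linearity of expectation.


K_20 has (20 − 1)!/2 = 60822550204416000 labelled Hamiltonian cycles.
For each such Hamiltonian cycle H, let X_H = 1 if all 20 edges of H are present in G. Then P[X_H = 1] = p^{20} = (9/20)^{20} = 12157665459056928801/104857600000000000000000000.
By linearity of expectation: E[X] = Σ_H E[X_H] = 60822550204416000 · p^{20} = 60822550204416000 · 12157665459056928801/104857600000000000000000000 = 180532279724605553545860280221/25600000000000000000.
Numerically: E[X] ≈ 7.05e+09.

E[X] = 60822550204416000 · (9/20)^{20} = 180532279724605553545860280221/25600000000000000000 ≈ 7.05e+09.


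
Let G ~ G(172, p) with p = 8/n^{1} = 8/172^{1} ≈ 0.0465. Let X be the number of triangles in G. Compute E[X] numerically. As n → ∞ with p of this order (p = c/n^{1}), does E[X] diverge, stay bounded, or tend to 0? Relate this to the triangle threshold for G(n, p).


Number of potential triangles: C(172, 3) = 833340.
Each occurs with probability p³ ≈ (0.0465)³ ≈ 1.00620e-04.
By linearity: E[X] = C(172, 3)·p³ ≈ 833340 · 1.00620e-04 ≈ 83.851.
Here α = 1, so p = 8/n is exactly at the triangle threshold p ~ 1/n. Asymptotically E[X] → c³/6 = 8³/6 = 256/3 ≈ 85.333, a bounded constant. In this regime the triangle count is asymptotically Poisson(c³/6).

E[X] ≈ 83.851; in regime p = Θ(1/n^{1}) E[X] stays bounded (at the triangle threshold p ~ 1/n).


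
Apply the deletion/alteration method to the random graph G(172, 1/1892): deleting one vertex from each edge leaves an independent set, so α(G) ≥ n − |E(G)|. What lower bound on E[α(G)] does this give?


E[|E(G)|] = C(172, 2)·p = 14706 · (1/1892) = 171/22.
E[α(G)] ≥ n − E[|E(G)|] = 172 − 171/22 = 3613/22.
Numerically: ≈ 164.22727.
(This is only a lower bound; the true E[α(G)] may be larger.)

E[α(G)] ≥ 3613/22 ≈ 164.22727.


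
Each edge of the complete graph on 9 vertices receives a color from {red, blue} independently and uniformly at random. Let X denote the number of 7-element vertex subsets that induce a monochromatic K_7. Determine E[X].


Let X = Σ_S X_S over the C(9, 7) = 36 subsets S of size 7, where X_S = 1 if the K_7 on S is monochromatic.
For a fixed S, the K_7 on S has C(7, 2) = 21 edges. P[all 21 edges red] = (1/2)^21, and likewise for blue, so P[monochromatic] = 2·(1/2)^21 = 2^{1 − 21} = 1/1048576.
By linearity of expectation: E[X] = C(9, 7) · 2^{1 − 21} = 36 · 1/1048576 = 9/262144.
Numerically: E[X] ≈ 0.000.

E[X] = C(9,7)·2^(1−C(7,2)) = 9/262144 ≈ 0.000.


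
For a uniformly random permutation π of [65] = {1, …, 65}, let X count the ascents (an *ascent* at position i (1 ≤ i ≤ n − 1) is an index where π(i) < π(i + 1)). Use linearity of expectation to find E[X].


Write X = Σ X_I over i = 1, …, 64, with X_I the indicator of one ascent.
There are 64 indicators.
For each fixed i, the pair (π(i), π(i+1)) is a uniformly random ordered pair of distinct values from {1, …, 65}; by symmetry P[π(i) < π(i+1)] = 1/2.
By linearity: E[X] = 64 · (1/2) = (65 − 1) · (1/2) = 32 ≈ 32.00000.

E[X] = 32 = 32.00000.


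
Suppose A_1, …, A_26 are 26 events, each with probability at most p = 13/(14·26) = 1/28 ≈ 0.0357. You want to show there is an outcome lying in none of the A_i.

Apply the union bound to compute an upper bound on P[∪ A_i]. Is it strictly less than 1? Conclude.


Union bound: P[∪_{i=1}^{26} A_i] ≤ Σ_i P[A_i] ≤ 26·p = 26·(1/28) = 13/14.
Numerically: 13/14 ≈ 0.9286.
Is 13/14 < 1? YES.
Since P[∪ A_i] ≤ 13/14 < 1, the complement has P[∩ A_i^c] ≥ 1 − 13/14 = 1/14 > 0, so some outcome avoids every A_i.

26·p = 13/14 ≈ 0.9286; existence CERTIFIED by the union bound.


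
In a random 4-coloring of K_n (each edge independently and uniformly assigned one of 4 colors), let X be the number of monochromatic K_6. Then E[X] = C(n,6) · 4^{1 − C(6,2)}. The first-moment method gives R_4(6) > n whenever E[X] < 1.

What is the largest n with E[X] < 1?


We need C(n, 6) · 4^{1 − 15} < 1, i.e. C(n, 6) < 4^{15 − 1} = 268435456.
Check values of n near the boundary:
  n = 76: C(76, 6) = 218618940; 218618940 < 268435456? YES
  n = 77: C(77, 6) = 237093780; 237093780 < 268435456? YES
  n = 78: C(78, 6) = 256851595; 256851595 < 268435456? YES
  n = 79: C(79, 6) = 277962685; 277962685 < 268435456? NO
  n = 80: C(80, 6) = 300500200; 300500200 < 268435456? NO
The largest n with C(n, 6) < 268435456 is n = 78 (where E[X] = 256851595/268435456 ≈ 0.95685). Hence R_4(6) > 78, i.e. R_4(6) ≥ 79.

Largest n = 78; hence R_4(6) > 78.


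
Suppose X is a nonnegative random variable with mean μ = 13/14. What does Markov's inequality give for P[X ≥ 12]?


μ = E[X] = 13/14, a = 12.
Markov: P[X ≥ 12] ≤ μ/a = (13/14)/12 = 13/168.
Numerically: ≈ 0.077.
(Since a = 12 > μ = 0.929, the bound 13/168 is < 1 and informative.)

P[X ≥ 12] ≤ 13/168 ≈ 0.077.


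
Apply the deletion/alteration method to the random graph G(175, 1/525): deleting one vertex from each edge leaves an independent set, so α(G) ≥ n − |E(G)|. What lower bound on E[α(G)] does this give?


E[|E(G)|] = C(175, 2)·p = 15225 · (1/525) = 29.
E[α(G)] ≥ n − E[|E(G)|] = 175 − 29 = 146.
Numerically: ≈ 146.000000.
(This is only a lower bound; the true E[α(G)] may be larger.)

E[α(G)] ≥ 146 ≈ 146.000000.


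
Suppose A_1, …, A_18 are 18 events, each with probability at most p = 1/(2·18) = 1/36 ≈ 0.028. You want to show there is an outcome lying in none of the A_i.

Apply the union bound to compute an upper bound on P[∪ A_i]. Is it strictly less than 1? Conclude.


Union bound: P[∪_{i=1}^{18} A_i] ≤ Σ_i P[A_i] ≤ 18·p = 18·(1/36) = 1/2.
Numerically: 1/2 ≈ 0.500.
Is 1/2 < 1? YES.
Since P[∪ A_i] ≤ 1/2 < 1, the complement has P[∩ A_i^c] ≥ 1 − 1/2 = 1/2 > 0, so some outcome avoids every A_i.

18·p = 1/2 ≈ 0.500; existence CERTIFIED by the union bound.


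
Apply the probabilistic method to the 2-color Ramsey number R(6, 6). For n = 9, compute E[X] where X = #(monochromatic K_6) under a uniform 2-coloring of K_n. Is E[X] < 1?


E[X] = C(9, 6) · 2^{1 − 15} = 84 · 2^{−14} = 84/16384.
As a reduced fraction: E[X] = 21/4096 ≈ 0.005.
Is E[X] < 1? YES.
Since E[X] < 1, there exists a 2-coloring of K_{9} with no monochromatic K_6; hence R(6, 6) > 9.

E[X] = 21/4096 ≈ 0.005; E[X] < 1, so R(6, 6) > 9.


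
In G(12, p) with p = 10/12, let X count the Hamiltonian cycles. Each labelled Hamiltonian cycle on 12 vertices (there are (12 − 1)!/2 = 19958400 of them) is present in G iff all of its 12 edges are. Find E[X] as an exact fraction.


K_12 has (12 − 1)!/2 = 19958400 labelled Hamiltonian cycles.
For each such Hamiltonian cycle H, let X_H = 1 if all 12 edges of H are present in G. Then P[X_H = 1] = p^{12} = (5/6)^{12} = 244140625/2176782336.
By linearity: E[X] = Σ_H E[X_H] = 19958400 · p^{12} = 19958400 · 244140625/2176782336 = 469970703125/209952.
Numerically: E[X] ≈ 2.2385e+06.

E[X] = 19958400 · (5/6)^{12} = 469970703125/209952 ≈ 2.2385e+06.


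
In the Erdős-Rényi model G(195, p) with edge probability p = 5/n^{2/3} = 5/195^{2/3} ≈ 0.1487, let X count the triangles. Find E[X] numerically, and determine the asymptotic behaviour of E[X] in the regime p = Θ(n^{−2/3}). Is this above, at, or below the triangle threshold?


Number of potential triangles: C(195, 3) = 1216865.
Each occurs with probability p³ ≈ (0.1487)³ ≈ 3.287311e-03.
By linearity: E[X] = C(195, 3)·p³ ≈ 1216865 · 3.287311e-03 ≈ 4000.2137.
Since α = 2/3 < 1, p = c/n^{2/3} ≫ 1/n is above the triangle threshold p ~ 1/n. Asymptotically E[X] ~ (c³/6)·n^{3(1−α)} = (5³/6)·n^{1} → ∞; triangles are abundant w.h.p.

E[X] ≈ 4000.2137; in regime p = Θ(1/n^{2/3}) E[X] diverges (above the triangle threshold p ~ 1/n).


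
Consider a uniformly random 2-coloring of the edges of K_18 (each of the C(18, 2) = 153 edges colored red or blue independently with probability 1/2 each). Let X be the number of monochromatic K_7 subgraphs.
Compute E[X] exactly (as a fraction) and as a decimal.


Let X = Σ_S X_S over the C(18, 7) = 31824 subsets S of size 7, where X_S = 1 if the K_7 on S is monochromatic.
For a fixed S, the K_7 on S has C(7, 2) = 21 edges. P[all 21 edges red] = (1/2)^21, and likewise for blue, so P[monochromatic] = 2·(1/2)^21 = 2^{1 − 21} = 1/1048576.
By linearity of expectation: E[X] = C(18, 7) · 2^{1 − 21} = 31824 · 1/1048576 = 1989/65536.
Numerically: E[X] ≈ 0.0303.

E[X] = C(18,7)·2^(1−C(7,2)) = 1989/65536 ≈ 0.0303.


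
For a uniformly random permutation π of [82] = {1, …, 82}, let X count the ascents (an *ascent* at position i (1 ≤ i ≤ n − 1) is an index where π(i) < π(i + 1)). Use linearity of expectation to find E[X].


Write X = Σ X_I over i = 1, …, 81, with X_I the indicator of one ascent.
There are 81 indicators.
For each fixed i, the pair (π(i), π(i+1)) is a uniformly random ordered pair of distinct values from {1, …, 82}; by symmetry P[π(i) < π(i+1)] = 1/2.
By linearity: E[X] = 81 · (1/2) = (82 − 1) · (1/2) = 81/2 ≈ 40.500000.

E[X] = 81/2 = 40.500000.


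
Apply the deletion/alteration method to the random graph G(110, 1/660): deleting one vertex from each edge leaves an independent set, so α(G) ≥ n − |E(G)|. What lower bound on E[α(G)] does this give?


E[|E(G)|] = C(110, 2)·p = 5995 · (1/660) = 109/12.
E[α(G)] ≥ n − E[|E(G)|] = 110 − 109/12 = 1211/12.
Numerically: ≈ 100.9167.
(This is only a lower bound; the true E[α(G)] may be larger.)

E[α(G)] ≥ 1211/12 ≈ 100.9167.


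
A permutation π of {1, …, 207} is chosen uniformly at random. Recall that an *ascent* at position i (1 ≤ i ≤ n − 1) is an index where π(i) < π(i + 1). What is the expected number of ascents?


Write X = Σ X_I over i = 1, …, 206, with X_I the indicator of one ascent.
There are 206 indicators.
For each fixed i, the pair (π(i), π(i+1)) is a uniformly random ordered pair of distinct values from {1, …, 207}; by symmetry P[π(i) < π(i+1)] = 1/2.
By linearity: E[X] = 206 · (1/2) = (207 − 1) · (1/2) = 103 ≈ 103.0000.

E[X] = 103 = 103.0000.


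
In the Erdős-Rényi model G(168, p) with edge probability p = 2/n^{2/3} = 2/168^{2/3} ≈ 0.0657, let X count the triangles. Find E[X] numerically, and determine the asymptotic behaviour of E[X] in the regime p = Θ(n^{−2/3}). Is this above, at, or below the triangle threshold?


Number of potential triangles: C(168, 3) = 776216.
Each occurs with probability p³ ≈ (0.0657)³ ≈ 2.83447e-04.
By linearity: E[X] = C(168, 3)·p³ ≈ 776216 · 2.83447e-04 ≈ 220.016.
Since α = 2/3 < 1, p = c/n^{2/3} ≫ 1/n is above the triangle threshold p ~ 1/n. Asymptotically E[X] ~ (c³/6)·n^{3(1−α)} = (2³/6)·n^{1} → ∞; triangles are abundant w.h.p.

E[X] ≈ 220.016; in regime p = Θ(1/n^{2/3}) E[X] diverges (above the triangle threshold p ~ 1/n).


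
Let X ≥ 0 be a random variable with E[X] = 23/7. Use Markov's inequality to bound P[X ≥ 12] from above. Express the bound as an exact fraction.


μ = E[X] = 23/7, a = 12.
Markov: P[X ≥ 12] ≤ μ/a = (23/7)/12 = 23/84.
Numerically: ≈ 0.2738.
(Since a = 12 > μ = 3.2857, the bound 23/84 is < 1 and informative.)

P[X ≥ 12] ≤ 23/84 ≈ 0.2738.


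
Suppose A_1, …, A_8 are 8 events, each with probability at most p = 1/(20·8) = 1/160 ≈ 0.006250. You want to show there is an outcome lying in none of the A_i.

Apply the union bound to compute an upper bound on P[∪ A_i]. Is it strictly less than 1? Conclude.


Union bound: P[∪_{i=1}^{8} A_i] ≤ Σ_i P[A_i] ≤ 8·p = 8·(1/160) = 1/20.
Numerically: 1/20 ≈ 0.050000.
Is 1/20 < 1? YES.
Since P[∪ A_i] ≤ 1/20 < 1, the complement has P[∩ A_i^c] ≥ 1 − 1/20 = 19/20 > 0, so some outcome avoids every A_i.

8·p = 1/20 ≈ 0.050000; existence CERTIFIED by the union bound.


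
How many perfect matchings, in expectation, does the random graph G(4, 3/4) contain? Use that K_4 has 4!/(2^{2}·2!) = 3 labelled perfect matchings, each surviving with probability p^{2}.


K_4 has 4!/(2^{2}·2!) = 3 labelled perfect matchings.
For each such perfect matching H, let X_H = 1 if all 2 edges of H are present in G. Then P[X_H = 1] = p^{2} = (3/4)^{2} = 9/16.
By linearity of expectation: E[X] = Σ_H E[X_H] = 3 · p^{2} = 3 · 9/16 = 27/16.
Numerically: E[X] ≈ 1.688.

E[X] = 3 · (3/4)^{2} = 27/16 ≈ 1.688.


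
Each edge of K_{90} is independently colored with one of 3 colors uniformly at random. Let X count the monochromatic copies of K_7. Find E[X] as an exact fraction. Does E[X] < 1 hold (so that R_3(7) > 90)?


E[X] = C(90, 7) · 3^{1 − 21} = 7471375560 · 3^{−20} = 7471375560/3486784401.
As a reduced fraction: E[X] = 830152840/387420489 ≈ 2.14277.
Is E[X] < 1? NO.
Since E[X] ≥ 1, the first-moment bound is inconclusive at n = 90; it does NOT by itself certify R_3(7) > 90.

E[X] = 830152840/387420489 ≈ 2.14277; E[X] ≥ 1; first-moment method inconclusive here.


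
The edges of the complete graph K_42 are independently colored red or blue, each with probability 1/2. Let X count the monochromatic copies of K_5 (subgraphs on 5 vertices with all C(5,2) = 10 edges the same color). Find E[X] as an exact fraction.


Let X = Σ_S X_S over the C(42, 5) = 850668 subsets S of size 5, where X_S = 1 if the K_5 on S is monochromatic.
For a fixed S, the K_5 on S has C(5, 2) = 10 edges. P[all 10 edges red] = (1/2)^10, and likewise for blue, so P[monochromatic] = 2·(1/2)^10 = 2^{1 − 10} = 1/512.
By linearity: E[X] = C(42, 5) · 2^{1 − 10} = 850668 · 1/512 = 212667/128.
Numerically: E[X] ≈ 1661.461.

E[X] = C(42,5)·2^(1−C(5,2)) = 212667/128 ≈ 1661.461.


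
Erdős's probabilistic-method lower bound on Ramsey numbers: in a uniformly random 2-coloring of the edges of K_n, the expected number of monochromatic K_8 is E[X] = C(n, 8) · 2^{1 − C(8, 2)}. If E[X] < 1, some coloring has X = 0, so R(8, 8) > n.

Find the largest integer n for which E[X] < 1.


We need C(n, 8) · 2^{1 − 28} < 1, i.e. C(n, 8) < 2^{28 − 1} = 134217728.
Check values of n near the boundary:
  n = 37: C(37, 8) = 38608020; 38608020 < 134217728? YES
  n = 38: C(38, 8) = 48903492; 48903492 < 134217728? YES
  n = 39: C(39, 8) = 61523748; 61523748 < 134217728? YES
  n = 40: C(40, 8) = 76904685; 76904685 < 134217728? YES
  n = 41: C(41, 8) = 95548245; 95548245 < 134217728? YES
  n = 42: C(42, 8) = 118030185; 118030185 < 134217728? YES
  n = 43: C(43, 8) = 145008513; 145008513 < 134217728? NO
The largest n with C(n, 8) < 134217728 is n = 42 (where E[X] = 118030185/134217728 ≈ 0.8793934). Hence R(8, 8) > 42, i.e. R(8, 8) ≥ 43.

Largest n = 42; hence R(8, 8) > 42.


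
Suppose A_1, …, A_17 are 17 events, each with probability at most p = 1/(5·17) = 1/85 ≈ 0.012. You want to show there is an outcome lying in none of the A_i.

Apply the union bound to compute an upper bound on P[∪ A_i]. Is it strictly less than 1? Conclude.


Union bound: P[∪_{i=1}^{17} A_i] ≤ Σ_i P[A_i] ≤ 17·p = 17·(1/85) = 1/5.
Numerically: 1/5 ≈ 0.200.
Is 1/5 < 1? YES.
Since P[∪ A_i] ≤ 1/5 < 1, the complement has P[∩ A_i^c] ≥ 1 − 1/5 = 4/5 > 0, so some outcome avoids every A_i.

17·p = 1/5 ≈ 0.200; existence CERTIFIED by the union bound.


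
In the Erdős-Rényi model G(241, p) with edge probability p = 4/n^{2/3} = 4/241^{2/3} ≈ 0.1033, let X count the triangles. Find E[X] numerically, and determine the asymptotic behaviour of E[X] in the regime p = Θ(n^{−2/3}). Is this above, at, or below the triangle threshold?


Number of potential triangles: C(241, 3) = 2303960.
Each occurs with probability p³ ≈ (0.1033)³ ≈ 1.101909e-03.
By linearity: E[X] = C(241, 3)·p³ ≈ 2303960 · 1.101909e-03 ≈ 2538.7552.
Since α = 2/3 < 1, p = c/n^{2/3} ≫ 1/n is above the triangle threshold p ~ 1/n. Asymptotically E[X] ~ (c³/6)·n^{3(1−α)} = (4³/6)·n^{1} → ∞; triangles are abundant w.h.p.

E[X] ≈ 2538.7552; in regime p = Θ(1/n^{2/3}) E[X] diverges (above the triangle threshold p ~ 1/n).


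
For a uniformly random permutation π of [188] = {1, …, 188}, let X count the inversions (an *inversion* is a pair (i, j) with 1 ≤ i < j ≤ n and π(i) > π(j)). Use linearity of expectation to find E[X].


Write X = Σ X_I over the C(188, 2) = 17578 pairs i < j, with X_I the indicator of one inversion.
There are 17578 indicators.
For each fixed pair i < j, the values π(i) and π(j) are two distinct elements of {1, …, 188} in uniformly random order; by symmetry P[π(i) > π(j)] = 1/2.
By linearity: E[X] = 17578 · (1/2) = C(188, 2) · (1/2) = 17578/2 = 8789 ≈ 8789.000.

E[X] = 8789 = 8789.000.


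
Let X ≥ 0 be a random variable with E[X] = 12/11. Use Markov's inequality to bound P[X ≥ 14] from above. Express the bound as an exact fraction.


μ = E[X] = 12/11, a = 14.
Markov: P[X ≥ 14] ≤ μ/a = (12/11)/14 = 6/77.
Numerically: ≈ 0.0779.
(Since a = 14 > μ = 1.0909, the bound 6/77 is < 1 and informative.)

P[X ≥ 14] ≤ 6/77 ≈ 0.0779.


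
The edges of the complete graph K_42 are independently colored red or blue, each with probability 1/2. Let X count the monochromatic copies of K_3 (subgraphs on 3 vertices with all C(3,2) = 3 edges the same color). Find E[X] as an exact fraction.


Let X = Σ_S X_S over the C(42, 3) = 11480 subsets S of size 3, where X_S = 1 if the K_3 on S is monochromatic.
For a fixed S, the K_3 on S has C(3, 2) = 3 edges. P[all 3 edges red] = (1/2)^3, and likewise for blue, so P[monochromatic] = 2·(1/2)^3 = 2^{1 − 3} = 1/4.
By linearity: E[X] = C(42, 3) · 2^{1 − 3} = 11480 · 1/4 = 2870.
Numerically: E[X] ≈ 2870.000000.

E[X] = C(42,3)·2^(1−C(3,2)) = 2870 ≈ 2870.000000.


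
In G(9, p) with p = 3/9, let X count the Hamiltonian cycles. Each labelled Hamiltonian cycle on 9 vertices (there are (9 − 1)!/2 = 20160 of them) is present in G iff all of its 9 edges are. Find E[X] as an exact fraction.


K_9 has (9 − 1)!/2 = 20160 labelled Hamiltonian cycles.
For each such Hamiltonian cycle H, let X_H = 1 if all 9 edges of H are present in G. Then P[X_H = 1] = p^{9} = (1/3)^{9} = 1/19683.
By linearity: E[X] = Σ_H E[X_H] = 20160 · p^{9} = 20160 · 1/19683 = 2240/2187.
Numerically: E[X] ≈ 1.024.

E[X] = 20160 · (1/3)^{9} = 2240/2187 ≈ 1.024.


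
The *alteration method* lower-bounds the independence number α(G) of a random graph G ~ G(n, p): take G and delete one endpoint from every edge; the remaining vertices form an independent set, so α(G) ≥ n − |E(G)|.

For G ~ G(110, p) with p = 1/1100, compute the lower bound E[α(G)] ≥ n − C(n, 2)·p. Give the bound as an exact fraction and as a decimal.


E[|E(G)|] = C(110, 2)·p = 5995 · (1/1100) = 109/20.
E[α(G)] ≥ n − E[|E(G)|] = 110 − 109/20 = 2091/20.
Numerically: ≈ 104.5500.
(This is only a lower bound; the true E[α(G)] may be larger.)

E[α(G)] ≥ 2091/20 ≈ 104.5500.


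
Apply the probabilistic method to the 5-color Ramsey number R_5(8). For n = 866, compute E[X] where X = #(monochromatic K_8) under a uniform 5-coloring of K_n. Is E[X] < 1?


E[X] = C(866, 8) · 5^{1 − 28} = 7595214554331451620 · 5^{−27} = 7595214554331451620/7450580596923828125.
As a reduced fraction: E[X] = 1519042910866290324/1490116119384765625 ≈ 1.01941.
Is E[X] < 1? NO.
Since E[X] ≥ 1, the first-moment bound is inconclusive at n = 866; it does NOT by itself certify R_5(8) > 866.

E[X] = 1519042910866290324/1490116119384765625 ≈ 1.01941; E[X] ≥ 1; first-moment method inconclusive here.


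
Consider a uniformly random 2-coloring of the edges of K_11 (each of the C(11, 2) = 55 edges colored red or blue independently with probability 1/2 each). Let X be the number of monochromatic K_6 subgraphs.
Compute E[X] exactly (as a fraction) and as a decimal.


Let X = Σ_S X_S over the C(11, 6) = 462 subsets S of size 6, where X_S = 1 if the K_6 on S is monochromatic.
For a fixed S, the K_6 on S has C(6, 2) = 15 edges. P[all 15 edges red] = (1/2)^15, and likewise for blue, so P[monochromatic] = 2·(1/2)^15 = 2^{1 − 15} = 1/16384.
By linearity: E[X] = C(11, 6) · 2^{1 − 15} = 462 · 1/16384 = 231/8192.
Numerically: E[X] ≈ 0.02820.

E[X] = C(11,6)·2^(1−C(6,2)) = 231/8192 ≈ 0.02820.


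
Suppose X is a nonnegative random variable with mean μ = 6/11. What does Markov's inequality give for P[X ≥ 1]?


μ = E[X] = 6/11, a = 1.
Markov: P[X ≥ 1] ≤ μ/a = (6/11)/1 = 6/11.
Numerically: ≈ 0.545455.
(Since a = 1 > μ = 0.545455, the bound 6/11 is < 1 and informative.)

P[X ≥ 1] ≤ 6/11 ≈ 0.545455.


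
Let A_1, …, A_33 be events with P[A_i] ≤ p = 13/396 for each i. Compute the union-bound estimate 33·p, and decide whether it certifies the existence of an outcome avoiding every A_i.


Union bound: P[∪_{i=1}^{33} A_i] ≤ Σ_i P[A_i] ≤ 33·p = 33·(13/396) = 13/12.
Numerically: 13/12 ≈ 1.0833333.
Is 13/12 < 1? NO.
Since the bound 13/12 is ≥ 1, the union bound is uninformative here; it does NOT by itself certify existence.

33·p = 13/12 ≈ 1.0833333; existence NOT certified by the union bound.


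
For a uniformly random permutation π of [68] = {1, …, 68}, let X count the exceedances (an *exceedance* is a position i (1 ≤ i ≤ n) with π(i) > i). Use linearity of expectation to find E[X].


Write X = Σ_{i=1}^{68} X_i, where X_i = 1_{π(i) > i}.
For each fixed i, π(i) is uniform over {1, …, 68} (marginal of a uniform permutation), so P[π(i) > i] = (n − i)/n. Summing: Σ_{i=1}^{68} (n − i)/n = (0 + 1 + … + 67)/68 = 68(68 − 1)/(2·68) = (68 − 1)/2.
Hence E[X] = Σ_{i=1}^{68} (68 − i)/68 = 67/2 ≈ 33.50000.

E[X] = 67/2 = 33.50000.


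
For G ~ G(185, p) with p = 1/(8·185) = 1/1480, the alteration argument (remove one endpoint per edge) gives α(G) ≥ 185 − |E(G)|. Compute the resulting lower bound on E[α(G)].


E[|E(G)|] = C(185, 2)·p = 17020 · (1/1480) = 23/2.
E[α(G)] ≥ n − E[|E(G)|] = 185 − 23/2 = 347/2.
Numerically: ≈ 173.50000.
(This is only a lower bound; the true E[α(G)] may be larger.)

E[α(G)] ≥ 347/2 ≈ 173.50000.


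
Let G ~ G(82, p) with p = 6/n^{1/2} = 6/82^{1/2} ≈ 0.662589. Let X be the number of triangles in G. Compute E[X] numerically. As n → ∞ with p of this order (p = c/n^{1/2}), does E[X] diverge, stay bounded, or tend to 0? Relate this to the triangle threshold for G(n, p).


Number of potential triangles: C(82, 3) = 88560.
Each occurs with probability p³ ≈ (0.662589)³ ≈ 2.90892800e-01.
By linearity: E[X] = C(82, 3)·p³ ≈ 88560 · 2.90892800e-01 ≈ 25761.466403.
Since α = 1/2 < 1, p = c/n^{1/2} ≫ 1/n is above the triangle threshold p ~ 1/n. Asymptotically E[X] ~ (c³/6)·n^{3(1−α)} = (6³/6)·n^{1.5} → ∞; triangles are abundant w.h.p.

E[X] ≈ 25761.466403; in regime p = Θ(1/n^{1/2}) E[X] diverges (above the triangle threshold p ~ 1/n).


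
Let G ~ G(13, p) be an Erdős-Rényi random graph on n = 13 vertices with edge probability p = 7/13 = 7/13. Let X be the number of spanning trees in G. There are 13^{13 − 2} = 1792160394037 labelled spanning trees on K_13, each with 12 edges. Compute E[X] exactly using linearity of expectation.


K_13 has 13^{13 − 2} = 1792160394037 labelled spanning trees.
For each such spanning tree H, let X_H = 1 if all 12 edges of H are present in G. Then P[X_H = 1] = p^{12} = (7/13)^{12} = 13841287201/23298085122481.
Summing the indicators: E[X] = Σ_H E[X_H] = 1792160394037 · p^{12} = 1792160394037 · 13841287201/23298085122481 = 13841287201/13.
Numerically: E[X] ≈ 1.065e+09.

E[X] = 1792160394037 · (7/13)^{12} = 13841287201/13 ≈ 1.065e+09.


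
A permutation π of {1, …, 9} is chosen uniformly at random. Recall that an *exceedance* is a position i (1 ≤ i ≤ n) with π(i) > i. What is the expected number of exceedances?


Write X = Σ_{i=1}^{9} X_i, where X_i = 1_{π(i) > i}.
For each fixed i, π(i) is uniform over {1, …, 9} (marginal of a uniform permutation), so P[π(i) > i] = (n − i)/n. Summing: Σ_{i=1}^{9} (n − i)/n = (0 + 1 + … + 8)/9 = 9(9 − 1)/(2·9) = (9 − 1)/2.
Hence E[X] = Σ_{i=1}^{9} (9 − i)/9 = 4 ≈ 4.000000.

E[X] = 4 = 4.000000.


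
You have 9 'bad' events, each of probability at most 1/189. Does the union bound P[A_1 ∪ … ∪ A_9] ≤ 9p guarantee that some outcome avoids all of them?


Union bound: P[∪_{i=1}^{9} A_i] ≤ Σ_i P[A_i] ≤ 9·p = 9·(1/189) = 1/21.
Numerically: 1/21 ≈ 0.047619.
Is 1/21 < 1? YES.
Since P[∪ A_i] ≤ 1/21 < 1, the complement has P[∩ A_i^c] ≥ 1 − 1/21 = 20/21 > 0, so some outcome avoids every A_i.

9·p = 1/21 ≈ 0.047619; existence CERTIFIED by the union bound.


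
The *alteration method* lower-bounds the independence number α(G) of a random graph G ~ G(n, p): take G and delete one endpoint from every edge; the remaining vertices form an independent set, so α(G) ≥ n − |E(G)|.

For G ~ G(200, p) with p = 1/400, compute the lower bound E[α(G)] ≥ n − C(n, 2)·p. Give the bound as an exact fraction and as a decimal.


E[|E(G)|] = C(200, 2)·p = 19900 · (1/400) = 199/4.
E[α(G)] ≥ n − E[|E(G)|] = 200 − 199/4 = 601/4.
Numerically: ≈ 150.250000.
(This is only a lower bound; the true E[α(G)] may be larger.)

E[α(G)] ≥ 601/4 ≈ 150.250000.


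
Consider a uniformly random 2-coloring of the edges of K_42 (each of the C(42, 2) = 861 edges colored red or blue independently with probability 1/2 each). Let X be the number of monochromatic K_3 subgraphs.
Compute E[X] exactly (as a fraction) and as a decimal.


Let X = Σ_S X_S over the C(42, 3) = 11480 subsets S of size 3, where X_S = 1 if the K_3 on S is monochromatic.
For a fixed S, the K_3 on S has C(3, 2) = 3 edges. P[all 3 edges red] = (1/2)^3, and likewise for blue, so P[monochromatic] = 2·(1/2)^3 = 2^{1 − 3} = 1/4.
Summing: E[X] = C(42, 3) · 2^{1 − 3} = 11480 · 1/4 = 2870.
Numerically: E[X] ≈ 2870.000000.

E[X] = C(42,3)·2^(1−C(3,2)) = 2870 ≈ 2870.000000.


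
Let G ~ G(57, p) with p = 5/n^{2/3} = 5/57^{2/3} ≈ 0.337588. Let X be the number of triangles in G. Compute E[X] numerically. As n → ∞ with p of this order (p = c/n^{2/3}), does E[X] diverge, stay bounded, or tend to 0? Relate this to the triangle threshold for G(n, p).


Number of potential triangles: C(57, 3) = 29260.
Each occurs with probability p³ ≈ (0.337588)³ ≈ 3.84733764e-02.
By linearity: E[X] = C(57, 3)·p³ ≈ 29260 · 3.84733764e-02 ≈ 1125.730994.
Since α = 2/3 < 1, p = c/n^{2/3} ≫ 1/n is above the triangle threshold p ~ 1/n. Asymptotically E[X] ~ (c³/6)·n^{3(1−α)} = (5³/6)·n^{1} → ∞; triangles are abundant w.h.p.

E[X] ≈ 1125.730994; in regime p = Θ(1/n^{2/3}) E[X] diverges (above the triangle threshold p ~ 1/n).


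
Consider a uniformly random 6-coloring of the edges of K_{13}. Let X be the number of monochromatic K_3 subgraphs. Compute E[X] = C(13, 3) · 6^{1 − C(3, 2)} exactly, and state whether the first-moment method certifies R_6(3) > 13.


E[X] = C(13, 3) · 6^{1 − 3} = 286 · 6^{−2} = 286/36.
As a reduced fraction: E[X] = 143/18 ≈ 7.944444.
Is E[X] < 1? NO.
Since E[X] ≥ 1, the first-moment bound is inconclusive at n = 13; it does NOT by itself certify R_6(3) > 13.

E[X] = 143/18 ≈ 7.944444; E[X] ≥ 1; first-moment method inconclusive here.


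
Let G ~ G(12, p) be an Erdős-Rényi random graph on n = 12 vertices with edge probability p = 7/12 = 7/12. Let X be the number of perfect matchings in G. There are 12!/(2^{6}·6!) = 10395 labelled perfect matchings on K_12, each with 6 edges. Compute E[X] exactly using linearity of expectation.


K_12 has 12!/(2^{6}·6!) = 10395 labelled perfect matchings.
For each such perfect matching H, let X_H = 1 if all 6 edges of H are present in G. Then P[X_H = 1] = p^{6} = (7/12)^{6} = 117649/2985984.
By linearity: E[X] = Σ_H E[X_H] = 10395 · p^{6} = 10395 · 117649/2985984 = 45294865/110592.
Numerically: E[X] ≈ 409.57.

E[X] = 10395 · (7/12)^{6} = 45294865/110592 ≈ 409.57.


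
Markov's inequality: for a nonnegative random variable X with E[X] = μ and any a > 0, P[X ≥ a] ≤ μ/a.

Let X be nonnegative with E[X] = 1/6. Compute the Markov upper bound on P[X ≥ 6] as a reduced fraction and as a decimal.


μ = E[X] = 1/6, a = 6.
Markov: P[X ≥ 6] ≤ μ/a = (1/6)/6 = 1/36.
Numerically: ≈ 0.0278.
(Since a = 6 > μ = 0.1667, the bound 1/36 is < 1 and informative.)

P[X ≥ 6] ≤ 1/36 ≈ 0.0278.


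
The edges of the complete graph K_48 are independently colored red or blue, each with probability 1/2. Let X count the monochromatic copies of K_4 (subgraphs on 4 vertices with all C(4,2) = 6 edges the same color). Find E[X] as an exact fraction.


Let X = Σ_S X_S over the C(48, 4) = 194580 subsets S of size 4, where X_S = 1 if the K_4 on S is monochromatic.
For a fixed S, the K_4 on S has C(4, 2) = 6 edges. P[all 6 edges red] = (1/2)^6, and likewise for blue, so P[monochromatic] = 2·(1/2)^6 = 2^{1 − 6} = 1/32.
Summing: E[X] = C(48, 4) · 2^{1 − 6} = 194580 · 1/32 = 48645/8.
Numerically: E[X] ≈ 6080.62500.

E[X] = C(48,4)·2^(1−C(4,2)) = 48645/8 ≈ 6080.62500.


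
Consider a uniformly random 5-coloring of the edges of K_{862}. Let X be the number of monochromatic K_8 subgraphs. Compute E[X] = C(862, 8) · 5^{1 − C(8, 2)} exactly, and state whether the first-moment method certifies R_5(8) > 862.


E[X] = C(862, 8) · 5^{1 − 28} = 7317951015318931845 · 5^{−27} = 7317951015318931845/7450580596923828125.
As a reduced fraction: E[X] = 1463590203063786369/1490116119384765625 ≈ 0.982.
Is E[X] < 1? YES.
Since E[X] < 1, there exists a 5-coloring of K_{862} with no monochromatic K_8; hence R_5(8) > 862.

E[X] = 1463590203063786369/1490116119384765625 ≈ 0.982; E[X] < 1, so R_5(8) > 862.


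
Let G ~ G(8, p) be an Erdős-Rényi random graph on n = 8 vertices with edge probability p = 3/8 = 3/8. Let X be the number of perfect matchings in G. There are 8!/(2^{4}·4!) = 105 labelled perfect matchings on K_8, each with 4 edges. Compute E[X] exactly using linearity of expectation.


K_8 has 8!/(2^{4}·4!) = 105 labelled perfect matchings.
For each such perfect matching H, let X_H = 1 if all 4 edges of H are present in G. Then P[X_H = 1] = p^{4} = (3/8)^{4} = 81/4096.
By linearity: E[X] = Σ_H E[X_H] = 105 · p^{4} = 105 · 81/4096 = 8505/4096.
Numerically: E[X] ≈ 2.076.

E[X] = 105 · (3/8)^{4} = 8505/4096 ≈ 2.076.


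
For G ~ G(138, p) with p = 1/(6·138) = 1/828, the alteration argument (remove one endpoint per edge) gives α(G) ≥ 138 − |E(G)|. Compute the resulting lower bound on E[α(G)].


E[|E(G)|] = C(138, 2)·p = 9453 · (1/828) = 137/12.
E[α(G)] ≥ n − E[|E(G)|] = 138 − 137/12 = 1519/12.
Numerically: ≈ 126.58333.
(This is only a lower bound; the true E[α(G)] may be larger.)

E[α(G)] ≥ 1519/12 ≈ 126.58333.


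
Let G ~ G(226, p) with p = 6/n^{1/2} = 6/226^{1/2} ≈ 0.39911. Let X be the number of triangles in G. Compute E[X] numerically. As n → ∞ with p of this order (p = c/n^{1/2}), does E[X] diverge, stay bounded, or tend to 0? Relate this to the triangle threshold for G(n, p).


Number of potential triangles: C(226, 3) = 1898400.
Each occurs with probability p³ ≈ (0.39911)³ ≈ 6.3575691e-02.
By linearity: E[X] = C(226, 3)·p³ ≈ 1898400 · 6.3575691e-02 ≈ 120692.09269.
Since α = 1/2 < 1, p = c/n^{1/2} ≫ 1/n is above the triangle threshold p ~ 1/n. Asymptotically E[X] ~ (c³/6)·n^{3(1−α)} = (6³/6)·n^{1.5} → ∞; triangles are abundant w.h.p.

E[X] ≈ 120692.09269; in regime p = Θ(1/n^{1/2}) E[X] diverges (above the triangle threshold p ~ 1/n).


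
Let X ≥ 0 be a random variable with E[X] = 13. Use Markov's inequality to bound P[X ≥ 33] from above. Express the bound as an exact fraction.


μ = E[X] = 13, a = 33.
Markov: P[X ≥ 33] ≤ μ/a = (13)/33 = 13/33.
Numerically: ≈ 0.3939.
(Since a = 33 > μ = 13.0000, the bound 13/33 is < 1 and informative.)

P[X ≥ 33] ≤ 13/33 ≈ 0.3939.


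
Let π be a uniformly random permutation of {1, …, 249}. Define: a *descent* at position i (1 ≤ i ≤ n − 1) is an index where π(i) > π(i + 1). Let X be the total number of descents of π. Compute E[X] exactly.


Write X = Σ X_I over i = 1, …, 248, with X_I the indicator of one descent.
There are 248 indicators.
For each fixed i, the pair (π(i), π(i+1)) is a uniformly random ordered pair of distinct values from {1, …, 249}; by symmetry P[π(i) > π(i+1)] = 1/2.
By linearity: E[X] = 248 · (1/2) = (249 − 1) · (1/2) = 124 ≈ 124.0000.

E[X] = 124 = 124.0000.


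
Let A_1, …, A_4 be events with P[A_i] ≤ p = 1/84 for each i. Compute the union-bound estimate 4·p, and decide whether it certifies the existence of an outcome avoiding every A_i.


Union bound: P[∪_{i=1}^{4} A_i] ≤ Σ_i P[A_i] ≤ 4·p = 4·(1/84) = 1/21.
Numerically: 1/21 ≈ 0.0476.
Is 1/21 < 1? YES.
Since P[∪ A_i] ≤ 1/21 < 1, the complement has P[∩ A_i^c] ≥ 1 − 1/21 = 20/21 > 0, so some outcome avoids every A_i.

4·p = 1/21 ≈ 0.0476; existence CERTIFIED by the union bound.


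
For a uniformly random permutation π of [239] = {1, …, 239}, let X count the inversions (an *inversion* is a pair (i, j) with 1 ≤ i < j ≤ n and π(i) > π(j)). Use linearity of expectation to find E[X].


Write X = Σ X_I over the C(239, 2) = 28441 pairs i < j, with X_I the indicator of one inversion.
There are 28441 indicators.
For each fixed pair i < j, the values π(i) and π(j) are two distinct elements of {1, …, 239} in uniformly random order; by symmetry P[π(i) > π(j)] = 1/2.
By linearity: E[X] = 28441 · (1/2) = C(239, 2) · (1/2) = 28441/2 = 28441/2 ≈ 14220.5000.

E[X] = 28441/2 = 14220.5000.


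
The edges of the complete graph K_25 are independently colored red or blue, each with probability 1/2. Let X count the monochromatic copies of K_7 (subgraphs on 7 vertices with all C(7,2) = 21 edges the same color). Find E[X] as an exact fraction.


Let X = Σ_S X_S over the C(25, 7) = 480700 subsets S of size 7, where X_S = 1 if the K_7 on S is monochromatic.
For a fixed S, the K_7 on S has C(7, 2) = 21 edges. P[all 21 edges red] = (1/2)^21, and likewise for blue, so P[monochromatic] = 2·(1/2)^21 = 2^{1 − 21} = 1/1048576.
By linearity: E[X] = C(25, 7) · 2^{1 − 21} = 480700 · 1/1048576 = 120175/262144.
Numerically: E[X] ≈ 0.458431.

E[X] = C(25,7)·2^(1−C(7,2)) = 120175/262144 ≈ 0.458431.


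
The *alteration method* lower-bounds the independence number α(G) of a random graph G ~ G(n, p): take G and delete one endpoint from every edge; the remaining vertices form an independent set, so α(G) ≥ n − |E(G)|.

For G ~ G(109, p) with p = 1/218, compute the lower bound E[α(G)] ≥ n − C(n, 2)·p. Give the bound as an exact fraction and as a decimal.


E[|E(G)|] = C(109, 2)·p = 5886 · (1/218) = 27.
E[α(G)] ≥ n − E[|E(G)|] = 109 − 27 = 82.
Numerically: ≈ 82.00000.
(This is only a lower bound; the true E[α(G)] may be larger.)

E[α(G)] ≥ 82 ≈ 82.00000.


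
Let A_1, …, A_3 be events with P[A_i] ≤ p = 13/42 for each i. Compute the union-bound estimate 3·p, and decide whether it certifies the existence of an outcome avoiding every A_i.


Union bound: P[∪_{i=1}^{3} A_i] ≤ Σ_i P[A_i] ≤ 3·p = 3·(13/42) = 13/14.
Numerically: 13/14 ≈ 0.9285714.
Is 13/14 < 1? YES.
Since P[∪ A_i] ≤ 13/14 < 1, the complement has P[∩ A_i^c] ≥ 1 − 13/14 = 1/14 > 0, so some outcome avoids every A_i.

3·p = 13/14 ≈ 0.9285714; existence CERTIFIED by the union bound.


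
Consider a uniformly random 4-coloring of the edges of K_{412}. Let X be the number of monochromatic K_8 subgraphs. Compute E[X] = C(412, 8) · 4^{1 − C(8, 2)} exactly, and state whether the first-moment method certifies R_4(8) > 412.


E[X] = C(412, 8) · 4^{1 − 28} = 19229204065337145 · 4^{−27} = 19229204065337145/18014398509481984.
As a reduced fraction: E[X] = 19229204065337145/18014398509481984 ≈ 1.0674.
Is E[X] < 1? NO.
Since E[X] ≥ 1, the first-moment bound is inconclusive at n = 412; it does NOT by itself certify R_4(8) > 412.

E[X] = 19229204065337145/18014398509481984 ≈ 1.0674; E[X] ≥ 1; first-moment method inconclusive here.


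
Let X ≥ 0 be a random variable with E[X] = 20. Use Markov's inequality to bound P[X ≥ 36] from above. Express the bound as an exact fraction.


μ = E[X] = 20, a = 36.
Markov: P[X ≥ 36] ≤ μ/a = (20)/36 = 5/9.
Numerically: ≈ 0.55556.
(Since a = 36 > μ = 20.00000, the bound 5/9 is < 1 and informative.)

P[X ≥ 36] ≤ 5/9 ≈ 0.55556.


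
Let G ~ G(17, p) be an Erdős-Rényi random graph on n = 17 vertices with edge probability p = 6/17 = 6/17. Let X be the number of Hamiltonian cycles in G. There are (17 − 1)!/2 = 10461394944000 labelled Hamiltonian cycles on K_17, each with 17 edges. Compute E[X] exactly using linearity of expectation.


K_17 has (17 − 1)!/2 = 10461394944000 labelled Hamiltonian cycles.
For each such Hamiltonian cycle H, let X_H = 1 if all 17 edges of H are present in G. Then P[X_H = 1] = p^{17} = (6/17)^{17} = 16926659444736/827240261886336764177.
By linearity: E[X] = Σ_H E[X_H] = 10461394944000 · p^{17} = 10461394944000 · 16926659444736/827240261886336764177 = 177076469533971037814784000/827240261886336764177.
Numerically: E[X] ≈ 214057.

E[X] = 10461394944000 · (6/17)^{17} = 177076469533971037814784000/827240261886336764177 ≈ 214057.


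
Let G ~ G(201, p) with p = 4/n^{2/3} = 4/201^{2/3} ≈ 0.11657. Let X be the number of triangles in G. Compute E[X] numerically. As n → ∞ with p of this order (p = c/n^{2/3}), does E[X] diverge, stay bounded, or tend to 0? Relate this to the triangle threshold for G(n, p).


Number of potential triangles: C(201, 3) = 1333300.
Each occurs with probability p³ ≈ (0.11657)³ ≈ 1.5841192e-03.
By linearity: E[X] = C(201, 3)·p³ ≈ 1333300 · 1.5841192e-03 ≈ 2112.10614.
Since α = 2/3 < 1, p = c/n^{2/3} ≫ 1/n is above the triangle threshold p ~ 1/n. Asymptotically E[X] ~ (c³/6)·n^{3(1−α)} = (4³/6)·n^{1} → ∞; triangles are abundant w.h.p.

E[X] ≈ 2112.10614; in regime p = Θ(1/n^{2/3}) E[X] diverges (above the triangle threshold p ~ 1/n).


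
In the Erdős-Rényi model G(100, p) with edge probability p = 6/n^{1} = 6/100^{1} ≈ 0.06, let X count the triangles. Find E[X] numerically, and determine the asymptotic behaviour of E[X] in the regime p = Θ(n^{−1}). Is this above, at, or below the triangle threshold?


Number of potential triangles: C(100, 3) = 161700.
Each occurs with probability p³ ≈ (0.06)³ ≈ 2.16000000e-04.
By linearity: E[X] = C(100, 3)·p³ ≈ 161700 · 2.16000000e-04 ≈ 34.927200.
Here α = 1, so p = 6/n is exactly at the triangle threshold p ~ 1/n. Asymptotically E[X] → c³/6 = 6³/6 = 36 ≈ 36.000000, a bounded constant. In this regime the triangle count is asymptotically Poisson(c³/6).

E[X] ≈ 34.927200; in regime p = Θ(1/n^{1}) E[X] stays bounded (at the triangle threshold p ~ 1/n).


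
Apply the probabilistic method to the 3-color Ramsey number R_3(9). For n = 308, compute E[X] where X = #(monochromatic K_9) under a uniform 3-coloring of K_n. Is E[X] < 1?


E[X] = C(308, 9) · 3^{1 − 36} = 61088326838816200 · 3^{−35} = 61088326838816200/50031545098999707.
As a reduced fraction: E[X] = 61088326838816200/50031545098999707 ≈ 1.220996.
Is E[X] < 1? NO.
Since E[X] ≥ 1, the first-moment bound is inconclusive at n = 308; it does NOT by itself certify R_3(9) > 308.

E[X] = 61088326838816200/50031545098999707 ≈ 1.220996; E[X] ≥ 1; first-moment method inconclusive here.


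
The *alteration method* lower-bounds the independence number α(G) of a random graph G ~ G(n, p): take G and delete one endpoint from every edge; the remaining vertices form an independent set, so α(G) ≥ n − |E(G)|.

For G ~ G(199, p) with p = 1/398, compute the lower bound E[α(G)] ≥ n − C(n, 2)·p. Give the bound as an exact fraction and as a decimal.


E[|E(G)|] = C(199, 2)·p = 19701 · (1/398) = 99/2.
E[α(G)] ≥ n − E[|E(G)|] = 199 − 99/2 = 299/2.
Numerically: ≈ 149.50000.
(This is only a lower bound; the true E[α(G)] may be larger.)

E[α(G)] ≥ 299/2 ≈ 149.50000.
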